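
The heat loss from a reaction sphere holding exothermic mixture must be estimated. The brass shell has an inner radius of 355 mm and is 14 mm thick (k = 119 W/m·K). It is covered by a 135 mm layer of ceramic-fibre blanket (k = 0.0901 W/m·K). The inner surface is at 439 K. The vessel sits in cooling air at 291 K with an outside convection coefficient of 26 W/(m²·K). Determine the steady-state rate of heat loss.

Q ≈ 227 W

Radial (spherical) resistances in series:
R_brass shell = (1/0.355 − 1/0.369)/(4π×119) = 7.147×10^-5 K/W
R_ceramic-fibre blanket = (1/0.369 − 1/0.504)/(4π×0.0901) = 0.6411 K/W
R_outer film = 1/(h·4πr_o²) = 1/(26×4π×0.504²) = 0.01205 K/W
R_total = 0.6532 K/W
Q = ΔT/R_total = 148/0.6532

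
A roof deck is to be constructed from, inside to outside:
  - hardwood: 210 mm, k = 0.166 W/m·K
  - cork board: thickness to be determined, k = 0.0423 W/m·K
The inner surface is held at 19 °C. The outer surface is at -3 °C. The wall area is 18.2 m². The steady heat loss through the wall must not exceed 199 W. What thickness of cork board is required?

Treating each layer as a thermal resistance in series:
R_hardwood = L/(kA) = 0.21/(0.166×18.2) = 0.06951 K/W
Sum of the known resistances R_other = 0.06951 K/W
Required total resistance R_tot = ΔT/Q_allow = 22/199 = 0.1106 K/W
R_cork board = R_tot − R_other = 0.04104 K/W
L = R·k·A = 0.04104×0.0423×18.2

L ≈ 31.6 mm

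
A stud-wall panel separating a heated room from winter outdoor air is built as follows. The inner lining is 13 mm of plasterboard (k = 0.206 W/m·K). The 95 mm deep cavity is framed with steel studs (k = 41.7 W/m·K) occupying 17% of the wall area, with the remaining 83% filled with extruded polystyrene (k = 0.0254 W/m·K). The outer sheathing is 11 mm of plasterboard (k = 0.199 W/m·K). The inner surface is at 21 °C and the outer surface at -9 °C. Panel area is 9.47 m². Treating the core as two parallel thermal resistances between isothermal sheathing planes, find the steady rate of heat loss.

Q ≈ 2160 W

Sheathing layers in series; stud and cavity paths in parallel between them.
R_inner = 0.013/(0.206×9.47) = 0.006664 K/W
R_stud  = 0.095/(41.7×0.17×9.47) = 0.001415 K/W
R_cav   = 0.095/(0.0254×0.83×9.47) = 0.4758 K/W
1/R_core = 1/R_stud + 1/R_cav → R_core = 0.001411 K/W
R_outer = 0.011/(0.199×9.47) = 0.005837 K/W
R_total = 0.01391 K/W
Q = ΔT/R_total = 30/0.01391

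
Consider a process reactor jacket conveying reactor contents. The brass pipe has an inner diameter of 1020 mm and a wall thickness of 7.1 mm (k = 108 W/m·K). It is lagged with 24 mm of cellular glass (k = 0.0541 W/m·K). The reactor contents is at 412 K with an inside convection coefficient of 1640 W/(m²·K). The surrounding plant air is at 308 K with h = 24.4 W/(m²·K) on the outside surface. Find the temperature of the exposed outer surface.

Radial resistances (cylindrical: R_cond = ln(r_o/r_i)/(2πkL), R_conv = 1/(h·2πrL)):
R_inner film = 1/(h_i·2πr₁L) = 1/(1640×2π×0.51×1) = 1.903×10^-4 K/W
R_brass pipe wall = ln(517.1/510)/(2π×108×1) = 2.037×10^-5 K/W
R_cellular glass = ln(541.1/517.1)/(2π×0.0541×1) = 0.1335 K/W
R_outer film = 1/(h_o·2πr_oL) = 1/(24.4×2π×0.5411×1) = 0.01205 K/W
R_total = 0.1457 K/W
Q = ΔT/R_total = 104/0.1457
Q = 714 W/m
T_interface = T_inner − Q·ΣR(inner→interface) = 412 − 714×0.1337

T ≈ 317 K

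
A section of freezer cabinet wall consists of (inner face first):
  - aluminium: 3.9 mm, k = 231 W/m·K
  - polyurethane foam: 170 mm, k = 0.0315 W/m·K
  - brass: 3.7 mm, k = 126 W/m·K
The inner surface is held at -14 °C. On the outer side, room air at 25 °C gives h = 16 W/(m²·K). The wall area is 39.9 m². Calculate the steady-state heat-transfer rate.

Q ≈ 285 W

Treating each layer as a thermal resistance in series:
R_aluminium = L/(kA) = 0.0039/(231×39.9) = 4.231×10^-7 K/W
R_polyurethane foam = L/(kA) = 0.17/(0.0315×39.9) = 0.1353 K/W
R_brass = L/(kA) = 0.0037/(126×39.9) = 7.36×10^-7 K/W
R_outer film = 1/(h_o·A) = 1/(16×39.9) = 0.001566 K/W
R_total = 0.1368 K/W
Q = ΔT / R_total = 39 / 0.1368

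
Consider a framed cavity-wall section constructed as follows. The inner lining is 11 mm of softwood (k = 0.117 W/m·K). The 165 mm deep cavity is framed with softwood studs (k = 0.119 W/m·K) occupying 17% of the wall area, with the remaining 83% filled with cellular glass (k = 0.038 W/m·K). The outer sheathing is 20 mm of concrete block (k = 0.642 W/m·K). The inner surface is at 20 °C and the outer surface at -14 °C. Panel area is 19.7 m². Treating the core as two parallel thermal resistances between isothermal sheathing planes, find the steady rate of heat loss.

Q ≈ 202 W

Sheathing layers in series; stud and cavity paths in parallel between them.
R_inner = 0.011/(0.117×19.7) = 0.004772 K/W
R_stud  = 0.165/(0.119×0.17×19.7) = 0.414 K/W
R_cav   = 0.165/(0.038×0.83×19.7) = 0.2656 K/W
1/R_core = 1/R_stud + 1/R_cav → R_core = 0.1618 K/W
R_outer = 0.02/(0.642×19.7) = 0.001581 K/W
R_total = 0.1681 K/W
Q = ΔT/R_total = 34/0.1681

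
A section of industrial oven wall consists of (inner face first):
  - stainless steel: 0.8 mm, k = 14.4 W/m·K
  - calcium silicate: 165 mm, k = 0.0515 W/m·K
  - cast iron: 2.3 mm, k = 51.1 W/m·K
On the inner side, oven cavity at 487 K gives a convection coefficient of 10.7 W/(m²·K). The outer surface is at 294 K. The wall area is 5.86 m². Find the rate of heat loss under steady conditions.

Q ≈ 343 W

Using the resistance-network approach (series):
R_inner film = 1/(h_i·A) = 1/(10.7×5.86) = 0.01595 K/W
R_stainless steel = L/(kA) = 0.0008/(14.4×5.86) = 9.48×10^-6 K/W
R_calcium silicate = L/(kA) = 0.165/(0.0515×5.86) = 0.5467 K/W
R_cast iron = L/(kA) = 0.0023/(51.1×5.86) = 7.681×10^-6 K/W
R_total = 0.5627 K/W
Q = ΔT / R_total = 193 / 0.5627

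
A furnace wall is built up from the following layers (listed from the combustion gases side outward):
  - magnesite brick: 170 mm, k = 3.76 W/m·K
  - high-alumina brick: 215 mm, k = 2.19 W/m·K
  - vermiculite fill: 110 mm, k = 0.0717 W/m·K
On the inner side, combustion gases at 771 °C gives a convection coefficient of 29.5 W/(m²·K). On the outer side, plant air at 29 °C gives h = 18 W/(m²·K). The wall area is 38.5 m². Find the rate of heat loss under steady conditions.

Q ≈ 16200 W

Model the wall as resistances in series:
R_inner film = 1/(h_i·A) = 1/(29.5×38.5) = 8.805×10^-4 K/W
R_magnesite brick = L/(kA) = 0.17/(3.76×38.5) = 0.001174 K/W
R_high-alumina brick = L/(kA) = 0.215/(2.19×38.5) = 0.00255 K/W
R_vermiculite fill = L/(kA) = 0.11/(0.0717×38.5) = 0.03985 K/W
R_outer film = 1/(h_o·A) = 1/(18×38.5) = 0.001443 K/W
R_total = 0.0459 K/W
Q = ΔT / R_total = 742 / 0.0459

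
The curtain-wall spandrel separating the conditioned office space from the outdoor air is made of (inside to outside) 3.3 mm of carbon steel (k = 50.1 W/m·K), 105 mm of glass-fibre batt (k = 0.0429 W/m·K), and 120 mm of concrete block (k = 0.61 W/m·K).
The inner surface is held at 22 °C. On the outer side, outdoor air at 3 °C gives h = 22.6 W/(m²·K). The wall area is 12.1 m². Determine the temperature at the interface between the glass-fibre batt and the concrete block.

T ≈ 4.7 °C

Series thermal resistances:
R_carbon steel = L/(kA) = 0.0033/(50.1×12.1) = 5.444×10^-6 K/W
R_glass-fibre batt = L/(kA) = 0.105/(0.0429×12.1) = 0.2023 K/W
R_concrete block = L/(kA) = 0.12/(0.61×12.1) = 0.01626 K/W
R_outer film = 1/(h_o·A) = 1/(22.6×12.1) = 0.003657 K/W
R_total = 0.2222 K/W;  Q = ΔT/R_total = 19/0.2222 = 85.51 W
T_interface = T_inner − Q·ΣR(inner→interface) = 22 − 85.5×0.2023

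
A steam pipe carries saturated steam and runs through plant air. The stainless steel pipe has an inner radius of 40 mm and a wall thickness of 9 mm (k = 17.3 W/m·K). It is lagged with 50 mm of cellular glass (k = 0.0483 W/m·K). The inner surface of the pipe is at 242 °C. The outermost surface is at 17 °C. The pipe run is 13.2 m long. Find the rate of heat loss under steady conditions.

Radial resistances (cylindrical: R_cond = ln(r_o/r_i)/(2πkL), R_conv = 1/(h·2πrL)):
R_stainless steel pipe wall = ln(49/40)/(2π×17.3×13.2) = 1.414×10^-4 K/W
R_cellular glass = ln(99/49)/(2π×0.0483×13.2) = 0.1756 K/W
R_total = 0.1757 K/W
Q = ΔT/R_total = 225/0.1757

Q ≈ 1280 W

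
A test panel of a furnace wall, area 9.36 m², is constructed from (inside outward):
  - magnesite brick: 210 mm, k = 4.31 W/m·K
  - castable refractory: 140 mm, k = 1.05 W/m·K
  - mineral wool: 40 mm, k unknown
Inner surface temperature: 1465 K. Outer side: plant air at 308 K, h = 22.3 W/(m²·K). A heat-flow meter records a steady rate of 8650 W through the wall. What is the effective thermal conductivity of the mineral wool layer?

k ≈ 0.039 W/(m·K)

Series thermal resistances:
R_magnesite brick = L/(kA) = 0.21/(4.31×9.36) = 0.005206 K/W
R_castable refractory = L/(kA) = 0.14/(1.05×9.36) = 0.01425 K/W
R_outer film = 1/(h_o·A) = 1/(22.3×9.36) = 0.004791 K/W
Sum of known resistances R_other = 0.02424 K/W
Total R = ΔT/Q = 1157/8650 = 0.1338 K/W
R_mineral wool = R_total − R_other = 0.1095 K/W
k = L/(R·A) = 0.04/(0.1095×9.36)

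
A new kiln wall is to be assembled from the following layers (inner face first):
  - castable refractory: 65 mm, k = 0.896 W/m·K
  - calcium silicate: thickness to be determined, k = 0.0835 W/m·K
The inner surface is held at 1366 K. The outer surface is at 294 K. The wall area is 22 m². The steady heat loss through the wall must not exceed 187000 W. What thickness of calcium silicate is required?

L ≈ 4.47 mm

Thermal resistances in series:
R_castable refractory = L/(kA) = 0.065/(0.896×22) = 0.003297 K/W
Sum of the known resistances R_other = 0.003297 K/W
Required total resistance R_tot = ΔT/Q_allow = 1072/187000 = 0.005733 K/W
R_calcium silicate = R_tot − R_other = 0.002435 K/W
L = R·k·A = 0.002435×0.0835×22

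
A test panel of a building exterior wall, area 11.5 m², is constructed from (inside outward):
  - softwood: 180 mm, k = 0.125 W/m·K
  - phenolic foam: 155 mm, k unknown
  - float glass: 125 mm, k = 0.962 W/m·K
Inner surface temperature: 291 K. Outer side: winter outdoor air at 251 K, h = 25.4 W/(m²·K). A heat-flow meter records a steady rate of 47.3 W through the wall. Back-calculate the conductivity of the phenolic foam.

k ≈ 0.0191 W/(m·K)

Treating each layer as a thermal resistance in series:
R_softwood = L/(kA) = 0.18/(0.125×11.5) = 0.1252 K/W
R_float glass = L/(kA) = 0.125/(0.962×11.5) = 0.0113 K/W
R_outer film = 1/(h_o·A) = 1/(25.4×11.5) = 0.003423 K/W
Sum of known resistances R_other = 0.1399 K/W
Total R = ΔT/Q = 40/47.3 = 0.8457 K/W
R_phenolic foam = R_total − R_other = 0.7057 K/W
k = L/(R·A) = 0.155/(0.7057×11.5)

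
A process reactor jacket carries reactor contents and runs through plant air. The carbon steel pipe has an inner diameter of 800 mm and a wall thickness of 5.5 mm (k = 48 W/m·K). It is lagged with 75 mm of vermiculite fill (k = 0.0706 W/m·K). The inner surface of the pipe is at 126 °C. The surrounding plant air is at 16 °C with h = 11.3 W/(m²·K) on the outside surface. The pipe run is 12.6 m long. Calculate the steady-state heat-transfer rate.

Treating each annulus and film as a series resistance:
R_carbon steel pipe wall = ln(405.5/400)/(2π×48×12.6) = 3.594×10^-6 K/W
R_vermiculite fill = ln(480.5/405.5)/(2π×0.0706×12.6) = 0.03036 K/W
R_outer film = 1/(h_o·2πr_oL) = 1/(11.3×2π×0.4805×12.6) = 0.002326 K/W
R_total = 0.03269 K/W
Q = ΔT/R_total = 110/0.03269

Q ≈ 3360 W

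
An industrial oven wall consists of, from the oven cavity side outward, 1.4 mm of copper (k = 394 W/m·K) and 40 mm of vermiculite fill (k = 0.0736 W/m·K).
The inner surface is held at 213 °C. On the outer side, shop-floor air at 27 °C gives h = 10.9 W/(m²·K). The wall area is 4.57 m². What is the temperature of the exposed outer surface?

T ≈ 53.9 °C

Thermal resistances in series:
R_copper = L/(kA) = 0.0014/(394×4.57) = 7.775×10^-7 K/W
R_vermiculite fill = L/(kA) = 0.04/(0.0736×4.57) = 0.1189 K/W
R_outer film = 1/(h_o·A) = 1/(10.9×4.57) = 0.02008 K/W
R_total = 0.139 K/W;  Q = ΔT/R_total = 186/0.139 = 1338 W
T_interface = T_inner − Q·ΣR(inner→interface) = 213 − 1340×0.1189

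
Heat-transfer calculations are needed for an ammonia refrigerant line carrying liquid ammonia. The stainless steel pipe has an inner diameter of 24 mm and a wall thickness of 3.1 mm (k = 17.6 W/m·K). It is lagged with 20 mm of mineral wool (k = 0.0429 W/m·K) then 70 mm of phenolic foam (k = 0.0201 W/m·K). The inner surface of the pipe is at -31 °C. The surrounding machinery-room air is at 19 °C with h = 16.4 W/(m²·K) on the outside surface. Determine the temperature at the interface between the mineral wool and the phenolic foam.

Radial resistances (cylindrical: R_cond = ln(r_o/r_i)/(2πkL), R_conv = 1/(h·2πrL)):
R_stainless steel pipe wall = ln(15.1/12)/(2π×17.6×1) = 0.002078 K/W
R_mineral wool = ln(35.1/15.1)/(2π×0.0429×1) = 3.129 K/W
R_phenolic foam = ln(105.1/35.1)/(2π×0.0201×1) = 8.684 K/W
R_outer film = 1/(h_o·2πr_oL) = 1/(16.4×2π×0.1051×1) = 0.09234 K/W
R_total = 11.91 K/W
Q = ΔT/R_total = 50/11.91
Q = 4.2 W/m
T_interface = T_inner + Q·ΣR(inner→interface) = -31 + 4.2×3.131

T ≈ -17.9 °C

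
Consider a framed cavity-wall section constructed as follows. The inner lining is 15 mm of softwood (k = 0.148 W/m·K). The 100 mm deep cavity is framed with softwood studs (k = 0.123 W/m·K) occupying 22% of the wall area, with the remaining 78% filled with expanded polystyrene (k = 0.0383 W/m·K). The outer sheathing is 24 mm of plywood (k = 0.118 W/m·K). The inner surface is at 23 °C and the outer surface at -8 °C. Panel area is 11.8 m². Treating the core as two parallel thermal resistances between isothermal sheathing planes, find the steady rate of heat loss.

Q ≈ 177 W

Sheathing layers in series; stud and cavity paths in parallel between them.
R_inner = 0.015/(0.148×11.8) = 0.008589 K/W
R_stud  = 0.1/(0.123×0.22×11.8) = 0.3132 K/W
R_cav   = 0.1/(0.0383×0.78×11.8) = 0.2837 K/W
1/R_core = 1/R_stud + 1/R_cav → R_core = 0.1488 K/W
R_outer = 0.024/(0.118×11.8) = 0.01724 K/W
R_total = 0.1747 K/W
Q = ΔT/R_total = 31/0.1747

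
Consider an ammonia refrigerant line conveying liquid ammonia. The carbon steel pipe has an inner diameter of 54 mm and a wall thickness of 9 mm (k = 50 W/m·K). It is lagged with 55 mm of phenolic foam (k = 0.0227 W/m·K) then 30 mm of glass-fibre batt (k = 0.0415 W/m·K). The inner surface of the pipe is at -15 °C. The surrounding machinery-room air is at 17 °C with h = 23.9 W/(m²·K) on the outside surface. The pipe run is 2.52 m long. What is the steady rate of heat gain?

Q ≈ 10.5 W

Cylindrical conduction, so R = ln(r₂/r₁)/(2πkL) per layer, in series:
R_carbon steel pipe wall = ln(36/27)/(2π×50×2.52) = 3.634×10^-4 K/W
R_phenolic foam = ln(91/36)/(2π×0.0227×2.52) = 2.58 K/W
R_glass-fibre batt = ln(121/91)/(2π×0.0415×2.52) = 0.4336 K/W
R_outer film = 1/(h_o·2πr_oL) = 1/(23.9×2π×0.121×2.52) = 0.02184 K/W
R_total = 3.036 K/W
Q = ΔT/R_total = 32/3.036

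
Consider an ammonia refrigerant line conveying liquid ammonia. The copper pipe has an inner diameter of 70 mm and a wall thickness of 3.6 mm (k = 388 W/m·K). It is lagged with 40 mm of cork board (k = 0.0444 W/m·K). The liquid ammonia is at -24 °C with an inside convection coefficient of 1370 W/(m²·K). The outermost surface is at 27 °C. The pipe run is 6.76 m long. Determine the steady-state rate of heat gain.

For a radial system each layer contributes R = ln(r_out/r_in)/(2πkL); films add R = 1/(hA).
R_inner film = 1/(h_i·2πr₁L) = 1/(1370×2π×0.035×6.76) = 4.91×10^-4 K/W
R_copper pipe wall = ln(38.6/35)/(2π×388×6.76) = 5.941×10^-6 K/W
R_cork board = ln(78.6/38.6)/(2π×0.0444×6.76) = 0.3771 K/W
R_total = 0.3776 K/W
Q = ΔT/R_total = 51/0.3776

Q ≈ 135 W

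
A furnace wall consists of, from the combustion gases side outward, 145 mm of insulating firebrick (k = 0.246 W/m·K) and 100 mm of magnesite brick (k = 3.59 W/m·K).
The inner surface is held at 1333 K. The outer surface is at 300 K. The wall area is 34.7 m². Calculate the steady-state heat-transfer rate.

Series thermal resistances:
R_insulating firebrick = L/(kA) = 0.145/(0.246×34.7) = 0.01699 K/W
R_magnesite brick = L/(kA) = 0.1/(3.59×34.7) = 8.027×10^-4 K/W
R_total = 0.01779 K/W
Q = ΔT / R_total = 1033 / 0.01779

Q ≈ 58100 W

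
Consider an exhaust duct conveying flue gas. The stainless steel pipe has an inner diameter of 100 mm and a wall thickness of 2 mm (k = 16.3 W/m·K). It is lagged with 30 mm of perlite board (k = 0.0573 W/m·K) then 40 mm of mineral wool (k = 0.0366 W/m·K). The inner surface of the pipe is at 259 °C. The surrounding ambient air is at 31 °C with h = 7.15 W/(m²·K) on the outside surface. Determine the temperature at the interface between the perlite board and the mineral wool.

For a radial system each layer contributes R = ln(r_out/r_in)/(2πkL); films add R = 1/(hA).
R_stainless steel pipe wall = ln(52/50)/(2π×16.3×1) = 3.83×10^-4 K/W
R_perlite board = ln(82/52)/(2π×0.0573×1) = 1.265 K/W
R_mineral wool = ln(122/82)/(2π×0.0366×1) = 1.728 K/W
R_outer film = 1/(h_o·2πr_oL) = 1/(7.15×2π×0.122×1) = 0.1825 K/W
R_total = 3.176 K/W
Q = ΔT/R_total = 228/3.176
Q = 71.8 W/m
T_interface = T_inner − Q·ΣR(inner→interface) = 259 − 71.8×1.265

T ≈ 168 °C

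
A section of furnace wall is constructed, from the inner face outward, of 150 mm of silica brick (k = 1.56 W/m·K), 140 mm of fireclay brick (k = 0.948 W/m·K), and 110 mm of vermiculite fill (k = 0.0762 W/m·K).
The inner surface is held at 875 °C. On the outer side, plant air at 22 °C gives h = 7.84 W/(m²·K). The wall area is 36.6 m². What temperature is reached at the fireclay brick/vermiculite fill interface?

Using the resistance-network approach (series):
R_silica brick = L/(kA) = 0.15/(1.56×36.6) = 0.002627 K/W
R_fireclay brick = L/(kA) = 0.14/(0.948×36.6) = 0.004035 K/W
R_vermiculite fill = L/(kA) = 0.11/(0.0762×36.6) = 0.03944 K/W
R_outer film = 1/(h_o·A) = 1/(7.84×36.6) = 0.003485 K/W
R_total = 0.04959 K/W;  Q = ΔT/R_total = 853/0.04959 = 17200 W
T_interface = T_inner − Q·ΣR(inner→interface) = 875 − 17200×0.006662

T ≈ 760 °C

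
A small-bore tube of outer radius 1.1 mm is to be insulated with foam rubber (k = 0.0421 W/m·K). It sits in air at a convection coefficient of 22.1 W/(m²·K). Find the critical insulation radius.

For a cylinder r_cr = k/h = 0.0421/22.1
r_cr = 1.9 mm; since the bare radius (1.1 mm) is below r_cr, adding a thin layer of insulation will *increase* heat loss.

r_cr ≈ 1.9 mm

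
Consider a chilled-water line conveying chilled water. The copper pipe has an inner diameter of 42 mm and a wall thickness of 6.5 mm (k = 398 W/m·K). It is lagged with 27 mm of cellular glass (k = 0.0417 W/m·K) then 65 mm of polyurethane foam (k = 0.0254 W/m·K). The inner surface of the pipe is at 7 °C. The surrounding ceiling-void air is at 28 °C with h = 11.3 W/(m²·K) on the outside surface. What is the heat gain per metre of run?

Treating each annulus and film as a series resistance:
R_copper pipe wall = ln(27.5/21)/(2π×398×1) = 1.078×10^-4 K/W
R_cellular glass = ln(54.5/27.5)/(2π×0.0417×1) = 2.611 K/W
R_polyurethane foam = ln(119.5/54.5)/(2π×0.0254×1) = 4.919 K/W
R_outer film = 1/(h_o·2πr_oL) = 1/(11.3×2π×0.1195×1) = 0.1179 K/W
R_total = 7.648 K/W
Q = ΔT/R_total = 21/7.648

q′ ≈ 2.75 W/m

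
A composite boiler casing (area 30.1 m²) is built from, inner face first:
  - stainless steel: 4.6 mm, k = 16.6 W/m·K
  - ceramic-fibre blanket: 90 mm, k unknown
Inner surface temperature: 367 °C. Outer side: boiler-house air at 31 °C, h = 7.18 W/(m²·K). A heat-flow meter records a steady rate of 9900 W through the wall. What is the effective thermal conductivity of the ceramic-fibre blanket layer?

Model the wall as resistances in series:
R_stainless steel = L/(kA) = 0.0046/(16.6×30.1) = 9.206×10^-6 K/W
R_outer film = 1/(h_o·A) = 1/(7.18×30.1) = 0.004627 K/W
Sum of known resistances R_other = 0.004636 K/W
Total R = ΔT/Q = 336/9900 = 0.03394 K/W
R_ceramic-fibre blanket = R_total − R_other = 0.0293 K/W
k = L/(R·A) = 0.09/(0.0293×30.1)

k ≈ 0.102 W/(m·K)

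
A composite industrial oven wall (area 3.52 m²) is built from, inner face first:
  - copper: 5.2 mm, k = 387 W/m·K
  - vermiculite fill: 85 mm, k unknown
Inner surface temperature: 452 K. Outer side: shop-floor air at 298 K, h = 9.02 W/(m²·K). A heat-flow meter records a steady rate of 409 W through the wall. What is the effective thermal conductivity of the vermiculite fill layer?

k ≈ 0.07 W/(m·K)

Using the resistance-network approach (series):
R_copper = L/(kA) = 0.0052/(387×3.52) = 3.817×10^-6 K/W
R_outer film = 1/(h_o·A) = 1/(9.02×3.52) = 0.0315 K/W
Sum of known resistances R_other = 0.0315 K/W
Total R = ΔT/Q = 154/409 = 0.3765 K/W
R_vermiculite fill = R_total − R_other = 0.345 K/W
k = L/(R·A) = 0.085/(0.345×3.52)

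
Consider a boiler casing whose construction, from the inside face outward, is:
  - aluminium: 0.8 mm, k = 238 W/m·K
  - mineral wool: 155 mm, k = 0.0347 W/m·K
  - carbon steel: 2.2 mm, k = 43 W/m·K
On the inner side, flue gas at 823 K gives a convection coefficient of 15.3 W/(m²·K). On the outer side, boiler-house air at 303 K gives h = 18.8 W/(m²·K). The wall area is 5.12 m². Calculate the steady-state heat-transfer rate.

Treating each layer as a thermal resistance in series:
R_inner film = 1/(h_i·A) = 1/(15.3×5.12) = 0.01277 K/W
R_aluminium = L/(kA) = 0.0008/(238×5.12) = 6.565×10^-7 K/W
R_mineral wool = L/(kA) = 0.155/(0.0347×5.12) = 0.8724 K/W
R_carbon steel = L/(kA) = 0.0022/(43×5.12) = 9.993×10^-6 K/W
R_outer film = 1/(h_o·A) = 1/(18.8×5.12) = 0.01039 K/W
R_total = 0.8956 K/W
Q = ΔT / R_total = 520 / 0.8956

Q ≈ 581 W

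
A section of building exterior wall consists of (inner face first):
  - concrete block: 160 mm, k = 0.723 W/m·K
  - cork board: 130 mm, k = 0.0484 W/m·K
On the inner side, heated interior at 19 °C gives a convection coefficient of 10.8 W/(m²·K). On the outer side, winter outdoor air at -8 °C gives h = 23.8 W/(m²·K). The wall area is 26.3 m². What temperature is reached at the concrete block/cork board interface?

T ≈ 16.2 °C

Thermal resistances in series:
R_inner film = 1/(h_i·A) = 1/(10.8×26.3) = 0.003521 K/W
R_concrete block = L/(kA) = 0.16/(0.723×26.3) = 0.008414 K/W
R_cork board = L/(kA) = 0.13/(0.0484×26.3) = 0.1021 K/W
R_outer film = 1/(h_o·A) = 1/(23.8×26.3) = 0.001598 K/W
R_total = 0.1157 K/W;  Q = ΔT/R_total = 27/0.1157 = 233.4 W
T_interface = T_inner − Q·ΣR(inner→interface) = 19 − 233×0.01194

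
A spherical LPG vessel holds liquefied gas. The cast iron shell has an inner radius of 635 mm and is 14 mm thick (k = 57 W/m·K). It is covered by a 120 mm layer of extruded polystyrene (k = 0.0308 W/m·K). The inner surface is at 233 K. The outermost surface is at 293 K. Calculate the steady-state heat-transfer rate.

Q ≈ 96.6 W

Each spherical layer contributes R = (1/r_i − 1/r_o)/(4πk):
R_cast iron shell = (1/0.635 − 1/0.649)/(4π×57) = 4.743×10^-5 K/W
R_extruded polystyrene = (1/0.649 − 1/0.769)/(4π×0.0308) = 0.6212 K/W
R_total = 0.6213 K/W
Q = ΔT/R_total = 60/0.6213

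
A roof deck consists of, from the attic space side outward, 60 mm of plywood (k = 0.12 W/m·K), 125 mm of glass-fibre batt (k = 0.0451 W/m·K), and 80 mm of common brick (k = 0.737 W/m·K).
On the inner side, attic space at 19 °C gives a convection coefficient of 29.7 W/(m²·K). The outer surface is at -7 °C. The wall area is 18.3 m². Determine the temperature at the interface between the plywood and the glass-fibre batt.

T ≈ 14.9 °C

Using the resistance-network approach (series):
R_inner film = 1/(h_i·A) = 1/(29.7×18.3) = 0.00184 K/W
R_plywood = L/(kA) = 0.06/(0.12×18.3) = 0.02732 K/W
R_glass-fibre batt = L/(kA) = 0.125/(0.0451×18.3) = 0.1515 K/W
R_common brick = L/(kA) = 0.08/(0.737×18.3) = 0.005932 K/W
R_total = 0.1865 K/W;  Q = ΔT/R_total = 26/0.1865 = 139.4 W
T_interface = T_inner − Q·ΣR(inner→interface) = 19 − 139×0.02916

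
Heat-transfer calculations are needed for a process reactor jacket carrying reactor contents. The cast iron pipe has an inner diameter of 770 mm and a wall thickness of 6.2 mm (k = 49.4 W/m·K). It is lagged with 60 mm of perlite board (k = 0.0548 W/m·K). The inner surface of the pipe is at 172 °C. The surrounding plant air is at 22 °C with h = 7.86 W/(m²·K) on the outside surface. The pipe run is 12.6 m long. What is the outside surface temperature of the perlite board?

T ≈ 36.7 °C

Cylindrical conduction, so R = ln(r₂/r₁)/(2πkL) per layer, in series:
R_cast iron pipe wall = ln(391.2/385)/(2π×49.4×12.6) = 4.085×10^-6 K/W
R_perlite board = ln(451.2/391.2)/(2π×0.0548×12.6) = 0.03289 K/W
R_outer film = 1/(h_o·2πr_oL) = 1/(7.86×2π×0.4512×12.6) = 0.003562 K/W
R_total = 0.03646 K/W
Q = ΔT/R_total = 150/0.03646
Q = 4110 W
T_interface = T_inner − Q·ΣR(inner→interface) = 172 − 4110×0.03289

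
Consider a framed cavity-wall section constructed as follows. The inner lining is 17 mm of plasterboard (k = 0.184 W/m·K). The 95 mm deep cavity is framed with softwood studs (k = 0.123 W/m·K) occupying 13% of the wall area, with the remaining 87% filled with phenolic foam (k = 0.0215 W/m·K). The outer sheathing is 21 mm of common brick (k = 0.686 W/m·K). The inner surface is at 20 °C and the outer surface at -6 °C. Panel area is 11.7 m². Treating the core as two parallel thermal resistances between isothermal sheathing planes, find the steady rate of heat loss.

Q ≈ 106 W

Sheathing layers in series; stud and cavity paths in parallel between them.
R_inner = 0.017/(0.184×11.7) = 0.007897 K/W
R_stud  = 0.095/(0.123×0.13×11.7) = 0.5078 K/W
R_cav   = 0.095/(0.0215×0.87×11.7) = 0.4341 K/W
1/R_core = 1/R_stud + 1/R_cav → R_core = 0.234 K/W
R_outer = 0.021/(0.686×11.7) = 0.002616 K/W
R_total = 0.2445 K/W
Q = ΔT/R_total = 26/0.2445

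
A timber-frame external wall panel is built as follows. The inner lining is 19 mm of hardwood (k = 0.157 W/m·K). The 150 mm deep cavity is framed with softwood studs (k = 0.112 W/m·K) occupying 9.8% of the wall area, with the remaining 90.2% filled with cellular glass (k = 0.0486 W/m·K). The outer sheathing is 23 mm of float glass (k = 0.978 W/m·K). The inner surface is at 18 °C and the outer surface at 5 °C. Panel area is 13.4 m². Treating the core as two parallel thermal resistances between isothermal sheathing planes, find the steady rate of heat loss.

Q ≈ 60.5 W

Sheathing layers in series; stud and cavity paths in parallel between them.
R_inner = 0.019/(0.157×13.4) = 0.009031 K/W
R_stud  = 0.15/(0.112×0.098×13.4) = 1.02 K/W
R_cav   = 0.15/(0.0486×0.902×13.4) = 0.2554 K/W
1/R_core = 1/R_stud + 1/R_cav → R_core = 0.2042 K/W
R_outer = 0.023/(0.978×13.4) = 0.001755 K/W
R_total = 0.215 K/W
Q = ΔT/R_total = 13/0.215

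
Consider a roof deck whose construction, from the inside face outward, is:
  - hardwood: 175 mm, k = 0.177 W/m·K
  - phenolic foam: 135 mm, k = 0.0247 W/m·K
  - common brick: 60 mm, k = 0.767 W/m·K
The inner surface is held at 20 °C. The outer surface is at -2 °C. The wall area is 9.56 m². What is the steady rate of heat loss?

Model the wall as resistances in series:
R_hardwood = L/(kA) = 0.175/(0.177×9.56) = 0.1034 K/W
R_phenolic foam = L/(kA) = 0.135/(0.0247×9.56) = 0.5717 K/W
R_common brick = L/(kA) = 0.06/(0.767×9.56) = 0.008183 K/W
R_total = 0.6833 K/W
Q = ΔT / R_total = 22 / 0.6833

Q ≈ 32.2 W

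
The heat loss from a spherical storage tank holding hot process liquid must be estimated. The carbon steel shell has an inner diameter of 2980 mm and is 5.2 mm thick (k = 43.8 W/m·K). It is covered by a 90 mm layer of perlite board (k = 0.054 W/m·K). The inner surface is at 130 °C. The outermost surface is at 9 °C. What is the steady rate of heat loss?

For a spherical shell R = (1/r₁ − 1/r₂)/(4πk); film R = 1/(h·4πr²). In series:
R_carbon steel shell = (1/1.49 − 1/1.4952)/(4π×43.8) = 4.241×10^-6 K/W
R_perlite board = (1/1.4952 − 1/1.5852)/(4π×0.054) = 0.05596 K/W
R_total = 0.05596 K/W
Q = ΔT/R_total = 121/0.05596

Q ≈ 2160 W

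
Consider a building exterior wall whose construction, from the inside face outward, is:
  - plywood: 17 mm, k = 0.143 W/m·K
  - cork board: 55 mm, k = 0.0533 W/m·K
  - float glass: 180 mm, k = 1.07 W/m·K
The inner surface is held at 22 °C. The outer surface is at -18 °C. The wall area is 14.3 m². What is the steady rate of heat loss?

Using the resistance-network approach (series):
R_plywood = L/(kA) = 0.017/(0.143×14.3) = 0.008313 K/W
R_cork board = L/(kA) = 0.055/(0.0533×14.3) = 0.07216 K/W
R_float glass = L/(kA) = 0.18/(1.07×14.3) = 0.01176 K/W
R_total = 0.09224 K/W
Q = ΔT / R_total = 40 / 0.09224

Q ≈ 434 W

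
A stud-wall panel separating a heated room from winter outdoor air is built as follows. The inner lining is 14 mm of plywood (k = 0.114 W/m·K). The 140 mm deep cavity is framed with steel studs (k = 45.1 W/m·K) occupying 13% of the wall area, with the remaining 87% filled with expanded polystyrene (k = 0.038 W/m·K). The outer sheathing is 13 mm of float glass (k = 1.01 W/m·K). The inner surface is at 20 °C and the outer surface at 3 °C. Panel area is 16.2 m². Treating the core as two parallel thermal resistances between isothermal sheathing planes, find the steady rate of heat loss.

Q ≈ 1730 W

Sheathing layers in series; stud and cavity paths in parallel between them.
R_inner = 0.014/(0.114×16.2) = 0.007581 K/W
R_stud  = 0.14/(45.1×0.13×16.2) = 0.001474 K/W
R_cav   = 0.14/(0.038×0.87×16.2) = 0.2614 K/W
1/R_core = 1/R_stud + 1/R_cav → R_core = 0.001466 K/W
R_outer = 0.013/(1.01×16.2) = 7.945×10^-4 K/W
R_total = 0.009841 K/W
Q = ΔT/R_total = 17/0.009841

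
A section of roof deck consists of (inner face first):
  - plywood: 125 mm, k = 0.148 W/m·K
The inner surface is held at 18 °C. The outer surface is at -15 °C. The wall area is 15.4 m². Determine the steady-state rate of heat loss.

Q ≈ 602 W

Using the resistance-network approach (series):
R_plywood = L/(kA) = 0.125/(0.148×15.4) = 0.05484 K/W
R_total = 0.05484 K/W
Q = ΔT / R_total = 33 / 0.05484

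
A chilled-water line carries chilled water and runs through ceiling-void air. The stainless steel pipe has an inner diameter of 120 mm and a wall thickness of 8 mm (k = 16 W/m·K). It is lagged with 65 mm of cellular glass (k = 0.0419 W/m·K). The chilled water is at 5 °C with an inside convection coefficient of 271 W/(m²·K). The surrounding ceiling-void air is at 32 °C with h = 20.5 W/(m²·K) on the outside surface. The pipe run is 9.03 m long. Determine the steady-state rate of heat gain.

Radial resistances (cylindrical: R_cond = ln(r_o/r_i)/(2πkL), R_conv = 1/(h·2πrL)):
R_inner film = 1/(h_i·2πr₁L) = 1/(271×2π×0.06×9.03) = 0.001084 K/W
R_stainless steel pipe wall = ln(68/60)/(2π×16×9.03) = 1.379×10^-4 K/W
R_cellular glass = ln(133/68)/(2π×0.0419×9.03) = 0.2822 K/W
R_outer film = 1/(h_o·2πr_oL) = 1/(20.5×2π×0.133×9.03) = 0.006464 K/W
R_total = 0.2899 K/W
Q = ΔT/R_total = 27/0.2899

Q ≈ 93.1 W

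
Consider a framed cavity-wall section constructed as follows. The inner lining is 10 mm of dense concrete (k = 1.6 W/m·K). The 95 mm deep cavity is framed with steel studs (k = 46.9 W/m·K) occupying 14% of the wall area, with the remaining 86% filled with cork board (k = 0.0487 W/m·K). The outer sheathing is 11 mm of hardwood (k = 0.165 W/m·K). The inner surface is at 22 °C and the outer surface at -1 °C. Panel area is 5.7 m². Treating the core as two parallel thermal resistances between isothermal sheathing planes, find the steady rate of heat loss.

Q ≈ 1500 W

Sheathing layers in series; stud and cavity paths in parallel between them.
R_inner = 0.01/(1.6×5.7) = 0.001096 K/W
R_stud  = 0.095/(46.9×0.14×5.7) = 0.002538 K/W
R_cav   = 0.095/(0.0487×0.86×5.7) = 0.3979 K/W
1/R_core = 1/R_stud + 1/R_cav → R_core = 0.002522 K/W
R_outer = 0.011/(0.165×5.7) = 0.0117 K/W
R_total = 0.01531 K/W
Q = ΔT/R_total = 23/0.01531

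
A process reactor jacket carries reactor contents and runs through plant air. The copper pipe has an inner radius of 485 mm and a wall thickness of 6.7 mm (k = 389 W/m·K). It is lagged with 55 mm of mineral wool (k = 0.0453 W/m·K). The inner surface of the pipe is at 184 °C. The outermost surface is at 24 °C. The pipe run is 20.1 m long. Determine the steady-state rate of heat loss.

Q ≈ 8630 W

Per-layer cylindrical resistances, series-summed:
R_copper pipe wall = ln(491.7/485)/(2π×389×20.1) = 2.793×10^-7 K/W
R_mineral wool = ln(546.7/491.7)/(2π×0.0453×20.1) = 0.01853 K/W
R_total = 0.01853 K/W
Q = ΔT/R_total = 160/0.01853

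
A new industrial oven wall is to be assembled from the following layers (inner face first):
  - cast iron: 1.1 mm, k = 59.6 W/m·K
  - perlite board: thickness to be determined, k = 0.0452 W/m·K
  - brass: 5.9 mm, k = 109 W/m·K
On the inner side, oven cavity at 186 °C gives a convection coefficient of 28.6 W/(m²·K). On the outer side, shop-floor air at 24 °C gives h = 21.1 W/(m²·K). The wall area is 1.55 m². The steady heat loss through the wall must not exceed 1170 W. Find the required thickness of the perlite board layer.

Series thermal resistances:
R_inner film = 1/(h_i·A) = 1/(28.6×1.55) = 0.02256 K/W
R_cast iron = L/(kA) = 0.0011/(59.6×1.55) = 1.191×10^-5 K/W
R_brass = L/(kA) = 0.0059/(109×1.55) = 3.492×10^-5 K/W
R_outer film = 1/(h_o·A) = 1/(21.1×1.55) = 0.03058 K/W
Sum of the known resistances R_other = 0.05318 K/W
Required total resistance R_tot = ΔT/Q_allow = 162/1170 = 0.1385 K/W
R_perlite board = R_tot − R_other = 0.08528 K/W
L = R·k·A = 0.08528×0.0452×1.55

L ≈ 5.97 mm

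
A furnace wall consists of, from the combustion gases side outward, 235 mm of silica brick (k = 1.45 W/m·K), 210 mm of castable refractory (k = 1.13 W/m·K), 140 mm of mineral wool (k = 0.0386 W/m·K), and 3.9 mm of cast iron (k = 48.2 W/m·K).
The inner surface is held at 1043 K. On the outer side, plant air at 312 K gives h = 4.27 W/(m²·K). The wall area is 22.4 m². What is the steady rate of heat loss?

Q ≈ 3890 W

Treating each layer as a thermal resistance in series:
R_silica brick = L/(kA) = 0.235/(1.45×22.4) = 0.007235 K/W
R_castable refractory = L/(kA) = 0.21/(1.13×22.4) = 0.008296 K/W
R_mineral wool = L/(kA) = 0.14/(0.0386×22.4) = 0.1619 K/W
R_cast iron = L/(kA) = 0.0039/(48.2×22.4) = 3.612×10^-6 K/W
R_outer film = 1/(h_o·A) = 1/(4.27×22.4) = 0.01046 K/W
R_total = 0.1879 K/W
Q = ΔT / R_total = 731 / 0.1879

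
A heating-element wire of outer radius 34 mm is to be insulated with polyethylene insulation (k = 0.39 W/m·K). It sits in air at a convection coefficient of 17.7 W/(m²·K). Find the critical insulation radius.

For a cylinder r_cr = k/h = 0.39/17.7
r_cr = 22 mm; since the bare radius (34 mm) is above r_cr, any added insulation will reduce heat loss.

r_cr ≈ 22 mm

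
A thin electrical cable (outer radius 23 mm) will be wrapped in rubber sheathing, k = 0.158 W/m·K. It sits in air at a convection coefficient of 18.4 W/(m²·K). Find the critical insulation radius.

r_cr ≈ 8.59 mm

For a cylinder r_cr = k/h = 0.158/18.4
r_cr = 8.59 mm; since the bare radius (23 mm) is above r_cr, any added insulation will reduce heat loss.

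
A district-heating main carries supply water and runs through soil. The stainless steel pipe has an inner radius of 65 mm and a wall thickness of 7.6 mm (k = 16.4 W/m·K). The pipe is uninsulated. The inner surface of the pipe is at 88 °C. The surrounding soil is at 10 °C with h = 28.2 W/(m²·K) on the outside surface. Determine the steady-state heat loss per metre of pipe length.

Radial resistances (cylindrical: R_cond = ln(r_o/r_i)/(2πkL), R_conv = 1/(h·2πrL)):
R_stainless steel pipe wall = ln(72.6/65)/(2π×16.4×1) = 0.001073 K/W
R_outer film = 1/(h_o·2πr_oL) = 1/(28.2×2π×0.0726×1) = 0.07774 K/W
R_total = 0.07881 K/W
Q = ΔT/R_total = 78/0.07881

q′ ≈ 990 W/m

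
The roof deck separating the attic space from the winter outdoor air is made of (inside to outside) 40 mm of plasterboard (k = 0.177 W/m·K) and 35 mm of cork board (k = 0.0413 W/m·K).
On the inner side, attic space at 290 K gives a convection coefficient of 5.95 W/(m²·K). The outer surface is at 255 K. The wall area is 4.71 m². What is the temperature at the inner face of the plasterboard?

T ≈ 285 K

Thermal resistances in series:
R_inner film = 1/(h_i·A) = 1/(5.95×4.71) = 0.03568 K/W
R_plasterboard = L/(kA) = 0.04/(0.177×4.71) = 0.04798 K/W
R_cork board = L/(kA) = 0.035/(0.0413×4.71) = 0.1799 K/W
R_total = 0.2636 K/W;  Q = ΔT/R_total = 35/0.2636 = 132.8 W
T_interface = T_inner − Q·ΣR(inner→interface) = 290 − 133×0.03568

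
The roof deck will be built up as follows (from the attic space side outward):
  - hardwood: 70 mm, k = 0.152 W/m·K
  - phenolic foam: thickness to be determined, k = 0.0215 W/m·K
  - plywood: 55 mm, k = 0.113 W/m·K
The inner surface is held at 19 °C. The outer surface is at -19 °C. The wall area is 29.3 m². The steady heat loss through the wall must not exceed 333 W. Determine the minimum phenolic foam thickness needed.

Thermal resistances in series:
R_hardwood = L/(kA) = 0.07/(0.152×29.3) = 0.01572 K/W
R_plywood = L/(kA) = 0.055/(0.113×29.3) = 0.01661 K/W
Sum of the known resistances R_other = 0.03233 K/W
Required total resistance R_tot = ΔT/Q_allow = 38/333 = 0.1141 K/W
R_phenolic foam = R_tot − R_other = 0.08178 K/W
L = R·k·A = 0.08178×0.0215×29.3

L ≈ 51.5 mm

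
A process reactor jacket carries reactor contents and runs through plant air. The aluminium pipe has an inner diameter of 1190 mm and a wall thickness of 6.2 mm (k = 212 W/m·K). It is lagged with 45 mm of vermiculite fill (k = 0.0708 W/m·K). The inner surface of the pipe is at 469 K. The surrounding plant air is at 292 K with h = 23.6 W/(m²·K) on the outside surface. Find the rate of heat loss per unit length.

Per-layer cylindrical resistances, series-summed:
R_aluminium pipe wall = ln(601.2/595)/(2π×212×1) = 7.782×10^-6 K/W
R_vermiculite fill = ln(646.2/601.2)/(2π×0.0708×1) = 0.1623 K/W
R_outer film = 1/(h_o·2πr_oL) = 1/(23.6×2π×0.6462×1) = 0.01044 K/W
R_total = 0.1727 K/W
Q = ΔT/R_total = 177/0.1727

q′ ≈ 1020 W/m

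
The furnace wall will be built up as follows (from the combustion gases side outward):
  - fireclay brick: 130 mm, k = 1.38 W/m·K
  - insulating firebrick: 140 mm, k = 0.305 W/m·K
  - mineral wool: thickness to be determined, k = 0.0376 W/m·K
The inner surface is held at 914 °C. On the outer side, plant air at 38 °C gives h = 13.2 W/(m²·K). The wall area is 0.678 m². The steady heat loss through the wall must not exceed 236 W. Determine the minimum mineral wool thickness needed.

L ≈ 71 mm

Thermal resistances in series:
R_fireclay brick = L/(kA) = 0.13/(1.38×0.678) = 0.1389 K/W
R_insulating firebrick = L/(kA) = 0.14/(0.305×0.678) = 0.677 K/W
R_outer film = 1/(h_o·A) = 1/(13.2×0.678) = 0.1117 K/W
Sum of the known resistances R_other = 0.9277 K/W
Required total resistance R_tot = ΔT/Q_allow = 876/236 = 3.712 K/W
R_mineral wool = R_tot − R_other = 2.784 K/W
L = R·k·A = 2.784×0.0376×0.678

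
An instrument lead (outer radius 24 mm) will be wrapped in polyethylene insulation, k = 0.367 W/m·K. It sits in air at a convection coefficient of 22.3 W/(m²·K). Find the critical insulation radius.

For a cylinder r_cr = k/h = 0.367/22.3
r_cr = 16.5 mm; since the bare radius (24 mm) is above r_cr, any added insulation will reduce heat loss.

r_cr ≈ 16.5 mm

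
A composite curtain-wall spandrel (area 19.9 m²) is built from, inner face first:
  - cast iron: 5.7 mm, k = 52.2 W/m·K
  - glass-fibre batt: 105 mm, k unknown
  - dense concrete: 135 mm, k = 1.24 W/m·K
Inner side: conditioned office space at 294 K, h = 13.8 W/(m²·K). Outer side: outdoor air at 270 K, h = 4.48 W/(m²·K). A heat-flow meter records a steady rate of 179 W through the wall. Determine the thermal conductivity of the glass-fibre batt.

k ≈ 0.0464 W/(m·K)

Series thermal resistances:
R_inner film = 1/(h_i·A) = 1/(13.8×19.9) = 0.003641 K/W
R_cast iron = L/(kA) = 0.0057/(52.2×19.9) = 5.487×10^-6 K/W
R_dense concrete = L/(kA) = 0.135/(1.24×19.9) = 0.005471 K/W
R_outer film = 1/(h_o·A) = 1/(4.48×19.9) = 0.01122 K/W
Sum of known resistances R_other = 0.02033 K/W
Total R = ΔT/Q = 24/179 = 0.1341 K/W
R_glass-fibre batt = R_total − R_other = 0.1137 K/W
k = L/(R·A) = 0.105/(0.1137×19.9)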